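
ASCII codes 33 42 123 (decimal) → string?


Codes (decimal): 33 42 123
Per-code ASCII lookup:
  33  (special character) → '!'
  42  (special character) → '*'
  123  (special character) → '{'
= '!*{'


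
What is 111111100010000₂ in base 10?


Positional values:
Bit 4: 1 × 2^4 = 16
Bit 8: 1 × 2^8 = 256
Bit 9: 1 × 2^9 = 512
Bit 10: 1 × 2^10 = 1024
Bit 11: 1 × 2^11 = 2048
Bit 12: 1 × 2^12 = 4096
Bit 13: 1 × 2^13 = 8192
Bit 14: 1 × 2^14 = 16384
Sum = 16 + 256 + 512 + 1024 + 2048 + 4096 + 8192 + 16384
= 32528


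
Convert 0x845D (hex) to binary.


Each hex digit → 4 binary bits:
  8 = 1000
  4 = 0100
  5 = 0101
  D = 1101
Concatenate: 1000 0100 0101 1101
= 1000010001011101


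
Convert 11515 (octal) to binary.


Each octal digit → 3 binary bits:
  1 = 001
  1 = 001
  5 = 101
  1 = 001
  5 = 101
Concatenate: 001 001 101 001 101
= 001001101001101


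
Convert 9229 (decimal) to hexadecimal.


Divide by 16 repeatedly:
9229 ÷ 16 = 576 remainder 13 (D)
576 ÷ 16 = 36 remainder 0 (0)
36 ÷ 16 = 2 remainder 4 (4)
2 ÷ 16 = 0 remainder 2 (2)
Reading remainders bottom-up:
= 0x240D


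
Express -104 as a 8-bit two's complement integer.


Original: 01101000
Step 1 - Invert all bits: 10010111
Step 2 - Add 1: 10010111 + 1
= 10011000 (represents -104)


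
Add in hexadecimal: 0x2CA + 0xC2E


Align and add column by column (LSB to MSB, each column mod 16 with carry):
  02CA
+ 0C2E
  ----
  col 0: A(10) + E(14) + 0 (carry in) = 24 → 8(8), carry out 1
  col 1: C(12) + 2(2) + 1 (carry in) = 15 → F(15), carry out 0
  col 2: 2(2) + C(12) + 0 (carry in) = 14 → E(14), carry out 0
  col 3: 0(0) + 0(0) + 0 (carry in) = 0 → 0(0), carry out 0
Reading digits MSB→LSB: 0EF8
Strip leading zeros: EF8
= 0xEF8


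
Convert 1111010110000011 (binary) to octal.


Group into 3-bit groups: 001111010110000011
  001 = 1
  111 = 7
  010 = 2
  110 = 6
  000 = 0
  011 = 3
= 0o172603


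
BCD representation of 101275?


Each digit → 4-bit binary:
  1 → 0001
  0 → 0000
  1 → 0001
  2 → 0010
  7 → 0111
  5 → 0101
= 0001 0000 0001 0010 0111 0101


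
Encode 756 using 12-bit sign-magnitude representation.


Sign bit: 0 (positive)
Magnitude: 756 = 01011110100
= 001011110100


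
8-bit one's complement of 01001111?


Original: 01001111
Invert all bits:
  bit 0: 0 → 1
  bit 1: 1 → 0
  bit 2: 0 → 1
  bit 3: 0 → 1
  bit 4: 1 → 0
  bit 5: 1 → 0
  bit 6: 1 → 0
  bit 7: 1 → 0
= 10110000


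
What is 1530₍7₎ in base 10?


Positional values (base 7):
  0 × 7^0 = 0 × 1 = 0
  3 × 7^1 = 3 × 7 = 21
  5 × 7^2 = 5 × 49 = 245
  1 × 7^3 = 1 × 343 = 343
Sum = 0 + 21 + 245 + 343
= 609


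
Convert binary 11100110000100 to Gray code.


Binary: 11100110000100
Gray code: G = B XOR (B >> 1)
B >> 1 = 01110011000010
11100110000100 XOR 01110011000010:
  1 XOR 0 = 1
  1 XOR 1 = 0
  1 XOR 1 = 0
  0 XOR 1 = 1
  0 XOR 0 = 0
  1 XOR 0 = 1
  1 XOR 1 = 0
  0 XOR 1 = 1
  0 XOR 0 = 0
  0 XOR 0 = 0
  0 XOR 0 = 0
  1 XOR 0 = 1
  0 XOR 1 = 1
  0 XOR 0 = 0
= 10010101000110


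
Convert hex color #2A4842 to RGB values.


Hex: #2A4842
R = 2A₁₆ = 42
G = 48₁₆ = 72
B = 42₁₆ = 66
= RGB(42, 72, 66)


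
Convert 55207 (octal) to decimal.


Positional values:
Position 0: 7 × 8^0 = 7
Position 1: 0 × 8^1 = 0
Position 2: 2 × 8^2 = 128
Position 3: 5 × 8^3 = 2560
Position 4: 5 × 8^4 = 20480
Sum = 7 + 0 + 128 + 2560 + 20480
= 23175


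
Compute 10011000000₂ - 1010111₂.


Align and subtract column by column (LSB to MSB, borrowing when needed):
  10011000000
- 00001010111
  -----------
  col 0: (0 - 0 borrow-in) - 1 → borrow from next column: (0+2) - 1 = 1, borrow out 1
  col 1: (0 - 1 borrow-in) - 1 → borrow from next column: (-1+2) - 1 = 0, borrow out 1
  col 2: (0 - 1 borrow-in) - 1 → borrow from next column: (-1+2) - 1 = 0, borrow out 1
  col 3: (0 - 1 borrow-in) - 0 → borrow from next column: (-1+2) - 0 = 1, borrow out 1
  col 4: (0 - 1 borrow-in) - 1 → borrow from next column: (-1+2) - 1 = 0, borrow out 1
  col 5: (0 - 1 borrow-in) - 0 → borrow from next column: (-1+2) - 0 = 1, borrow out 1
  col 6: (1 - 1 borrow-in) - 1 → borrow from next column: (0+2) - 1 = 1, borrow out 1
  col 7: (1 - 1 borrow-in) - 0 → 0 - 0 = 0, borrow out 0
  col 8: (0 - 0 borrow-in) - 0 → 0 - 0 = 0, borrow out 0
  col 9: (0 - 0 borrow-in) - 0 → 0 - 0 = 0, borrow out 0
  col 10: (1 - 0 borrow-in) - 0 → 1 - 0 = 1, borrow out 0
Reading bits MSB→LSB: 10001101001
Strip leading zeros: 10001101001
= 10001101001


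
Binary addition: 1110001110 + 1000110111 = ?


Align and add column by column (LSB to MSB, carry propagating):
  01110001110
+ 01000110111
  -----------
  col 0: 0 + 1 + 0 (carry in) = 1 → bit 1, carry out 0
  col 1: 1 + 1 + 0 (carry in) = 2 → bit 0, carry out 1
  col 2: 1 + 1 + 1 (carry in) = 3 → bit 1, carry out 1
  col 3: 1 + 0 + 1 (carry in) = 2 → bit 0, carry out 1
  col 4: 0 + 1 + 1 (carry in) = 2 → bit 0, carry out 1
  col 5: 0 + 1 + 1 (carry in) = 2 → bit 0, carry out 1
  col 6: 0 + 0 + 1 (carry in) = 1 → bit 1, carry out 0
  col 7: 1 + 0 + 0 (carry in) = 1 → bit 1, carry out 0
  col 8: 1 + 0 + 0 (carry in) = 1 → bit 1, carry out 0
  col 9: 1 + 1 + 0 (carry in) = 2 → bit 0, carry out 1
  col 10: 0 + 0 + 1 (carry in) = 1 → bit 1, carry out 0
Reading bits MSB→LSB: 10111000101
Strip leading zeros: 10111000101
= 10111000101


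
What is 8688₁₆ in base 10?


Positional values:
Position 0: 8 × 16^0 = 8 × 1 = 8
Position 1: 8 × 16^1 = 8 × 16 = 128
Position 2: 6 × 16^2 = 6 × 256 = 1536
Position 3: 8 × 16^3 = 8 × 4096 = 32768
Sum = 8 + 128 + 1536 + 32768
= 34440


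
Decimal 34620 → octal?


Divide by 8 repeatedly:
34620 ÷ 8 = 4327 remainder 4
4327 ÷ 8 = 540 remainder 7
540 ÷ 8 = 67 remainder 4
67 ÷ 8 = 8 remainder 3
8 ÷ 8 = 1 remainder 0
1 ÷ 8 = 0 remainder 1
Reading remainders bottom-up:
= 0o103474


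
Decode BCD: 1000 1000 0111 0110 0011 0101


Each 4-bit group → digit:
  1000 → 8
  1000 → 8
  0111 → 7
  0110 → 6
  0011 → 3
  0101 → 5
= 887635


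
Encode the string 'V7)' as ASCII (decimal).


String: 'V7)'  (3 characters)
Per-character ASCII lookup:
  'V': uppercase starts at 65: 'V' = 65 + 21 = 86
  '7': digits start at 48: '7' = 48 + 7 = 55
  ')': special character: ')' = 41
= 86 55 41


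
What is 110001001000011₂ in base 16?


Group into 4-bit nibbles: 0110001001000011
  0110 = 6
  0010 = 2
  0100 = 4
  0011 = 3
= 0x6243


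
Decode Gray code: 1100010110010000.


Gray code: 1100010110010000
MSB stays the same: 1
Each subsequent bit = prev_binary XOR current_gray:
  B[1] = 1 XOR 1 = 0
  B[2] = 0 XOR 0 = 0
  B[3] = 0 XOR 0 = 0
  B[4] = 0 XOR 0 = 0
  B[5] = 0 XOR 1 = 1
  B[6] = 1 XOR 0 = 1
  B[7] = 1 XOR 1 = 0
  B[8] = 0 XOR 1 = 1
  B[9] = 1 XOR 0 = 1
  B[10] = 1 XOR 0 = 1
  B[11] = 1 XOR 1 = 0
  B[12] = 0 XOR 0 = 0
  B[13] = 0 XOR 0 = 0
  B[14] = 0 XOR 0 = 0
  B[15] = 0 XOR 0 = 0
= 1000011011100000 (34528 decimal)


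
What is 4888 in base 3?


Divide by 3 repeatedly:
4888 ÷ 3 = 1629 remainder 1
1629 ÷ 3 = 543 remainder 0
543 ÷ 3 = 181 remainder 0
181 ÷ 3 = 60 remainder 1
60 ÷ 3 = 20 remainder 0
20 ÷ 3 = 6 remainder 2
6 ÷ 3 = 2 remainder 0
2 ÷ 3 = 0 remainder 2
Reading remainders bottom-up:
= 20201001


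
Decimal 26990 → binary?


Divide by 2 repeatedly:
26990 ÷ 2 = 13495 remainder 0
13495 ÷ 2 = 6747 remainder 1
6747 ÷ 2 = 3373 remainder 1
3373 ÷ 2 = 1686 remainder 1
1686 ÷ 2 = 843 remainder 0
843 ÷ 2 = 421 remainder 1
421 ÷ 2 = 210 remainder 1
210 ÷ 2 = 105 remainder 0
105 ÷ 2 = 52 remainder 1
52 ÷ 2 = 26 remainder 0
26 ÷ 2 = 13 remainder 0
13 ÷ 2 = 6 remainder 1
6 ÷ 2 = 3 remainder 0
3 ÷ 2 = 1 remainder 1
1 ÷ 2 = 0 remainder 1
Reading remainders bottom-up:
= 110100101101110


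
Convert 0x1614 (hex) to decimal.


Positional values:
Position 0: 4 × 16^0 = 4 × 1 = 4
Position 1: 1 × 16^1 = 1 × 16 = 16
Position 2: 6 × 16^2 = 6 × 256 = 1536
Position 3: 1 × 16^3 = 1 × 4096 = 4096
Sum = 4 + 16 + 1536 + 4096
= 5652


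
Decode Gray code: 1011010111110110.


Gray code: 1011010111110110
MSB stays the same: 1
Each subsequent bit = prev_binary XOR current_gray:
  B[1] = 1 XOR 0 = 1
  B[2] = 1 XOR 1 = 0
  B[3] = 0 XOR 1 = 1
  B[4] = 1 XOR 0 = 1
  B[5] = 1 XOR 1 = 0
  B[6] = 0 XOR 0 = 0
  B[7] = 0 XOR 1 = 1
  B[8] = 1 XOR 1 = 0
  B[9] = 0 XOR 1 = 1
  B[10] = 1 XOR 1 = 0
  B[11] = 0 XOR 1 = 1
  B[12] = 1 XOR 0 = 1
  B[13] = 1 XOR 1 = 0
  B[14] = 0 XOR 1 = 1
  B[15] = 1 XOR 0 = 1
= 1101100101011011 (55643 decimal)


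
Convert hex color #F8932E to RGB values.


Hex: #F8932E
R = F8₁₆ = 248
G = 93₁₆ = 147
B = 2E₁₆ = 46
= RGB(248, 147, 46)


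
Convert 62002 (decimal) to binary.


Divide by 2 repeatedly:
62002 ÷ 2 = 31001 remainder 0
31001 ÷ 2 = 15500 remainder 1
15500 ÷ 2 = 7750 remainder 0
7750 ÷ 2 = 3875 remainder 0
3875 ÷ 2 = 1937 remainder 1
1937 ÷ 2 = 968 remainder 1
968 ÷ 2 = 484 remainder 0
484 ÷ 2 = 242 remainder 0
242 ÷ 2 = 121 remainder 0
121 ÷ 2 = 60 remainder 1
60 ÷ 2 = 30 remainder 0
30 ÷ 2 = 15 remainder 0
15 ÷ 2 = 7 remainder 1
7 ÷ 2 = 3 remainder 1
3 ÷ 2 = 1 remainder 1
1 ÷ 2 = 0 remainder 1
Reading remainders bottom-up:
= 1111001000110010


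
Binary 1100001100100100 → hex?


Group into 4-bit nibbles: 1100001100100100
  1100 = C
  0011 = 3
  0010 = 2
  0100 = 4
= 0xC324


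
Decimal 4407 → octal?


Divide by 8 repeatedly:
4407 ÷ 8 = 550 remainder 7
550 ÷ 8 = 68 remainder 6
68 ÷ 8 = 8 remainder 4
8 ÷ 8 = 1 remainder 0
1 ÷ 8 = 0 remainder 1
Reading remainders bottom-up:
= 0o10467


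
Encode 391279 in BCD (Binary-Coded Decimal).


Each digit → 4-bit binary:
  3 → 0011
  9 → 1001
  1 → 0001
  2 → 0010
  7 → 0111
  9 → 1001
= 0011 1001 0001 0010 0111 1001


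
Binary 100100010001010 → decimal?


Positional values:
Bit 1: 1 × 2^1 = 2
Bit 3: 1 × 2^3 = 8
Bit 7: 1 × 2^7 = 128
Bit 11: 1 × 2^11 = 2048
Bit 14: 1 × 2^14 = 16384
Sum = 2 + 8 + 128 + 2048 + 16384
= 18570


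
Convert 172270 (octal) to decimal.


Positional values:
Position 0: 0 × 8^0 = 0
Position 1: 7 × 8^1 = 56
Position 2: 2 × 8^2 = 128
Position 3: 2 × 8^3 = 1024
Position 4: 7 × 8^4 = 28672
Position 5: 1 × 8^5 = 32768
Sum = 0 + 56 + 128 + 1024 + 28672 + 32768
= 62648


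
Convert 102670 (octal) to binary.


Each octal digit → 3 binary bits:
  1 = 001
  0 = 000
  2 = 010
  6 = 110
  7 = 111
  0 = 000
Concatenate: 001 000 010 110 111 000
= 001000010110111000


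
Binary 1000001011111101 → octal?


Group into 3-bit groups: 001000001011111101
  001 = 1
  000 = 0
  001 = 1
  011 = 3
  111 = 7
  101 = 5
= 0o101375


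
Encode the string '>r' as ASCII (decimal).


String: '>r'  (2 characters)
Per-character ASCII lookup:
  '>': special character: '>' = 62
  'r': lowercase starts at 97: 'r' = 97 + 17 = 114
= 62 114


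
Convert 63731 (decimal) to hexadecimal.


Divide by 16 repeatedly:
63731 ÷ 16 = 3983 remainder 3 (3)
3983 ÷ 16 = 248 remainder 15 (F)
248 ÷ 16 = 15 remainder 8 (8)
15 ÷ 16 = 0 remainder 15 (F)
Reading remainders bottom-up:
= 0xF8F3


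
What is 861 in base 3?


Divide by 3 repeatedly:
861 ÷ 3 = 287 remainder 0
287 ÷ 3 = 95 remainder 2
95 ÷ 3 = 31 remainder 2
31 ÷ 3 = 10 remainder 1
10 ÷ 3 = 3 remainder 1
3 ÷ 3 = 1 remainder 0
1 ÷ 3 = 0 remainder 1
Reading remainders bottom-up:
= 1011220


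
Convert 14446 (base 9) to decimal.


Positional values (base 9):
  6 × 9^0 = 6 × 1 = 6
  4 × 9^1 = 4 × 9 = 36
  4 × 9^2 = 4 × 81 = 324
  4 × 9^3 = 4 × 729 = 2916
  1 × 9^4 = 1 × 6561 = 6561
Sum = 6 + 36 + 324 + 2916 + 6561
= 9843


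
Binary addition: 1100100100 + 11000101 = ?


Align and add column by column (LSB to MSB, carry propagating):
  01100100100
+ 00011000101
  -----------
  col 0: 0 + 1 + 0 (carry in) = 1 → bit 1, carry out 0
  col 1: 0 + 0 + 0 (carry in) = 0 → bit 0, carry out 0
  col 2: 1 + 1 + 0 (carry in) = 2 → bit 0, carry out 1
  col 3: 0 + 0 + 1 (carry in) = 1 → bit 1, carry out 0
  col 4: 0 + 0 + 0 (carry in) = 0 → bit 0, carry out 0
  col 5: 1 + 0 + 0 (carry in) = 1 → bit 1, carry out 0
  col 6: 0 + 1 + 0 (carry in) = 1 → bit 1, carry out 0
  col 7: 0 + 1 + 0 (carry in) = 1 → bit 1, carry out 0
  col 8: 1 + 0 + 0 (carry in) = 1 → bit 1, carry out 0
  col 9: 1 + 0 + 0 (carry in) = 1 → bit 1, carry out 0
  col 10: 0 + 0 + 0 (carry in) = 0 → bit 0, carry out 0
Reading bits MSB→LSB: 01111101001
Strip leading zeros: 1111101001
= 1111101001


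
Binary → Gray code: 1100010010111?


Binary: 1100010010111
Gray code: G = B XOR (B >> 1)
B >> 1 = 0110001001011
1100010010111 XOR 0110001001011:
  1 XOR 0 = 1
  1 XOR 1 = 0
  0 XOR 1 = 1
  0 XOR 0 = 0
  0 XOR 0 = 0
  1 XOR 0 = 1
  0 XOR 1 = 1
  0 XOR 0 = 0
  1 XOR 0 = 1
  0 XOR 1 = 1
  1 XOR 0 = 1
  1 XOR 1 = 0
  1 XOR 1 = 0
= 1010011011100


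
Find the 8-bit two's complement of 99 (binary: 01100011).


Original: 01100011
Step 1 - Invert all bits: 10011100
Step 2 - Add 1: 10011100 + 1
= 10011101 (represents -99)


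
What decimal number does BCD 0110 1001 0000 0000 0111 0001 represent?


Each 4-bit group → digit:
  0110 → 6
  1001 → 9
  0000 → 0
  0000 → 0
  0111 → 7
  0001 → 1
= 690071


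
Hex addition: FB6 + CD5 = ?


Align and add column by column (LSB to MSB, each column mod 16 with carry):
  0FB6
+ 0CD5
  ----
  col 0: 6(6) + 5(5) + 0 (carry in) = 11 → B(11), carry out 0
  col 1: B(11) + D(13) + 0 (carry in) = 24 → 8(8), carry out 1
  col 2: F(15) + C(12) + 1 (carry in) = 28 → C(12), carry out 1
  col 3: 0(0) + 0(0) + 1 (carry in) = 1 → 1(1), carry out 0
Reading digits MSB→LSB: 1C8B
Strip leading zeros: 1C8B
= 0x1C8B


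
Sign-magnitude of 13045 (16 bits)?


Sign bit: 0 (positive)
Magnitude: 13045 = 011001011110101
= 0011001011110101


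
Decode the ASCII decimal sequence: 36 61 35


Codes (decimal): 36 61 35
Per-code ASCII lookup:
  36  (special character) → '$'
  61  (special character) → '='
  35  (special character) → '#'
= '$=#'


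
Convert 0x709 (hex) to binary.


Each hex digit → 4 binary bits:
  7 = 0111
  0 = 0000
  9 = 1001
Concatenate: 0111 0000 1001
= 011100001001


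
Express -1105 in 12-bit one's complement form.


Original: 010001010001
Invert all bits:
  bit 0: 0 → 1
  bit 1: 1 → 0
  bit 2: 0 → 1
  bit 3: 0 → 1
  bit 4: 0 → 1
  bit 5: 1 → 0
  bit 6: 0 → 1
  bit 7: 1 → 0
  bit 8: 0 → 1
  bit 9: 0 → 1
  bit 10: 0 → 1
  bit 11: 1 → 0
= 101110101110


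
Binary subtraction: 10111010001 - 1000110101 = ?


Align and subtract column by column (LSB to MSB, borrowing when needed):
  10111010001
- 01000110101
  -----------
  col 0: (1 - 0 borrow-in) - 1 → 1 - 1 = 0, borrow out 0
  col 1: (0 - 0 borrow-in) - 0 → 0 - 0 = 0, borrow out 0
  col 2: (0 - 0 borrow-in) - 1 → borrow from next column: (0+2) - 1 = 1, borrow out 1
  col 3: (0 - 1 borrow-in) - 0 → borrow from next column: (-1+2) - 0 = 1, borrow out 1
  col 4: (1 - 1 borrow-in) - 1 → borrow from next column: (0+2) - 1 = 1, borrow out 1
  col 5: (0 - 1 borrow-in) - 1 → borrow from next column: (-1+2) - 1 = 0, borrow out 1
  col 6: (1 - 1 borrow-in) - 0 → 0 - 0 = 0, borrow out 0
  col 7: (1 - 0 borrow-in) - 0 → 1 - 0 = 1, borrow out 0
  col 8: (1 - 0 borrow-in) - 0 → 1 - 0 = 1, borrow out 0
  col 9: (0 - 0 borrow-in) - 1 → borrow from next column: (0+2) - 1 = 1, borrow out 1
  col 10: (1 - 1 borrow-in) - 0 → 0 - 0 = 0, borrow out 0
Reading bits MSB→LSB: 01110011100
Strip leading zeros: 1110011100
= 1110011100


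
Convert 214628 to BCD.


Each digit → 4-bit binary:
  2 → 0010
  1 → 0001
  4 → 0100
  6 → 0110
  2 → 0010
  8 → 1000
= 0010 0001 0100 0110 0010 1000


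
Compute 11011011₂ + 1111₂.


Align and add column by column (LSB to MSB, carry propagating):
  011011011
+ 000001111
  ---------
  col 0: 1 + 1 + 0 (carry in) = 2 → bit 0, carry out 1
  col 1: 1 + 1 + 1 (carry in) = 3 → bit 1, carry out 1
  col 2: 0 + 1 + 1 (carry in) = 2 → bit 0, carry out 1
  col 3: 1 + 1 + 1 (carry in) = 3 → bit 1, carry out 1
  col 4: 1 + 0 + 1 (carry in) = 2 → bit 0, carry out 1
  col 5: 0 + 0 + 1 (carry in) = 1 → bit 1, carry out 0
  col 6: 1 + 0 + 0 (carry in) = 1 → bit 1, carry out 0
  col 7: 1 + 0 + 0 (carry in) = 1 → bit 1, carry out 0
  col 8: 0 + 0 + 0 (carry in) = 0 → bit 0, carry out 0
Reading bits MSB→LSB: 011101010
Strip leading zeros: 11101010
= 11101010


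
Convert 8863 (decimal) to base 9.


Divide by 9 repeatedly:
8863 ÷ 9 = 984 remainder 7
984 ÷ 9 = 109 remainder 3
109 ÷ 9 = 12 remainder 1
12 ÷ 9 = 1 remainder 3
1 ÷ 9 = 0 remainder 1
Reading remainders bottom-up:
= 13137


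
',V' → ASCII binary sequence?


String: ',V'  (2 characters)
Per-character ASCII lookup:
  ',': special character: ',' = 44 → 101100
  'V': uppercase starts at 65: 'V' = 65 + 21 = 86 → 1010110
= 101100 1010110


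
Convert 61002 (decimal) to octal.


Divide by 8 repeatedly:
61002 ÷ 8 = 7625 remainder 2
7625 ÷ 8 = 953 remainder 1
953 ÷ 8 = 119 remainder 1
119 ÷ 8 = 14 remainder 7
14 ÷ 8 = 1 remainder 6
1 ÷ 8 = 0 remainder 1
Reading remainders bottom-up:
= 0o167112


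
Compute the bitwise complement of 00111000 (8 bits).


Original: 00111000
Invert all bits:
  bit 0: 0 → 1
  bit 1: 0 → 1
  bit 2: 1 → 0
  bit 3: 1 → 0
  bit 4: 1 → 0
  bit 5: 0 → 1
  bit 6: 0 → 1
  bit 7: 0 → 1
= 11000111


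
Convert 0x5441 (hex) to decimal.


Positional values:
Position 0: 1 × 16^0 = 1 × 1 = 1
Position 1: 4 × 16^1 = 4 × 16 = 64
Position 2: 4 × 16^2 = 4 × 256 = 1024
Position 3: 5 × 16^3 = 5 × 4096 = 20480
Sum = 1 + 64 + 1024 + 20480
= 21569


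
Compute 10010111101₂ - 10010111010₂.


Align and subtract column by column (LSB to MSB, borrowing when needed):
  10010111101
- 10010111010
  -----------
  col 0: (1 - 0 borrow-in) - 0 → 1 - 0 = 1, borrow out 0
  col 1: (0 - 0 borrow-in) - 1 → borrow from next column: (0+2) - 1 = 1, borrow out 1
  col 2: (1 - 1 borrow-in) - 0 → 0 - 0 = 0, borrow out 0
  col 3: (1 - 0 borrow-in) - 1 → 1 - 1 = 0, borrow out 0
  col 4: (1 - 0 borrow-in) - 1 → 1 - 1 = 0, borrow out 0
  col 5: (1 - 0 borrow-in) - 1 → 1 - 1 = 0, borrow out 0
  col 6: (0 - 0 borrow-in) - 0 → 0 - 0 = 0, borrow out 0
  col 7: (1 - 0 borrow-in) - 1 → 1 - 1 = 0, borrow out 0
  col 8: (0 - 0 borrow-in) - 0 → 0 - 0 = 0, borrow out 0
  col 9: (0 - 0 borrow-in) - 0 → 0 - 0 = 0, borrow out 0
  col 10: (1 - 0 borrow-in) - 1 → 1 - 1 = 0, borrow out 0
Reading bits MSB→LSB: 00000000011
Strip leading zeros: 11
= 11


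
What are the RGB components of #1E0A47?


Hex: #1E0A47
R = 1E₁₆ = 30
G = 0A₁₆ = 10
B = 47₁₆ = 71
= RGB(30, 10, 71)


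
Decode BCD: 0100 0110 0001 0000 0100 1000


Each 4-bit group → digit:
  0100 → 4
  0110 → 6
  0001 → 1
  0000 → 0
  0100 → 4
  1000 → 8
= 461048


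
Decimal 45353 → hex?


Divide by 16 repeatedly:
45353 ÷ 16 = 2834 remainder 9 (9)
2834 ÷ 16 = 177 remainder 2 (2)
177 ÷ 16 = 11 remainder 1 (1)
11 ÷ 16 = 0 remainder 11 (B)
Reading remainders bottom-up:
= 0xB129


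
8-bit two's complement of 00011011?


Original: 00011011
Step 1 - Invert all bits: 11100100
Step 2 - Add 1: 11100100 + 1
= 11100101 (represents -27)


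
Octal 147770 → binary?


Each octal digit → 3 binary bits:
  1 = 001
  4 = 100
  7 = 111
  7 = 111
  7 = 111
  0 = 000
Concatenate: 001 100 111 111 111 000
= 001100111111111000


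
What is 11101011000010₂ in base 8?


Group into 3-bit groups: 011101011000010
  011 = 3
  101 = 5
  011 = 3
  000 = 0
  010 = 2
= 0o35302


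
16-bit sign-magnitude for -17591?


Sign bit: 1 (negative)
Magnitude: 17591 = 100010010110111
= 1100010010110111


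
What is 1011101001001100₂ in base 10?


Positional values:
Bit 2: 1 × 2^2 = 4
Bit 3: 1 × 2^3 = 8
Bit 6: 1 × 2^6 = 64
Bit 9: 1 × 2^9 = 512
Bit 11: 1 × 2^11 = 2048
Bit 12: 1 × 2^12 = 4096
Bit 13: 1 × 2^13 = 8192
Bit 15: 1 × 2^15 = 32768
Sum = 4 + 8 + 64 + 512 + 2048 + 4096 + 8192 + 32768
= 47692


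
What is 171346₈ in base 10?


Positional values:
Position 0: 6 × 8^0 = 6
Position 1: 4 × 8^1 = 32
Position 2: 3 × 8^2 = 192
Position 3: 1 × 8^3 = 512
Position 4: 7 × 8^4 = 28672
Position 5: 1 × 8^5 = 32768
Sum = 6 + 32 + 192 + 512 + 28672 + 32768
= 62182


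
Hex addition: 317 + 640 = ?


Align and add column by column (LSB to MSB, each column mod 16 with carry):
  0317
+ 0640
  ----
  col 0: 7(7) + 0(0) + 0 (carry in) = 7 → 7(7), carry out 0
  col 1: 1(1) + 4(4) + 0 (carry in) = 5 → 5(5), carry out 0
  col 2: 3(3) + 6(6) + 0 (carry in) = 9 → 9(9), carry out 0
  col 3: 0(0) + 0(0) + 0 (carry in) = 0 → 0(0), carry out 0
Reading digits MSB→LSB: 0957
Strip leading zeros: 957
= 0x957


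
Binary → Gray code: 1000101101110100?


Binary: 1000101101110100
Gray code: G = B XOR (B >> 1)
B >> 1 = 0100010110111010
1000101101110100 XOR 0100010110111010:
  1 XOR 0 = 1
  0 XOR 1 = 1
  0 XOR 0 = 0
  0 XOR 0 = 0
  1 XOR 0 = 1
  0 XOR 1 = 1
  1 XOR 0 = 1
  1 XOR 1 = 0
  0 XOR 1 = 1
  1 XOR 0 = 1
  1 XOR 1 = 0
  1 XOR 1 = 0
  0 XOR 1 = 1
  1 XOR 0 = 1
  0 XOR 1 = 1
  0 XOR 0 = 0
= 1100111011001110


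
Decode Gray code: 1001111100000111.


Gray code: 1001111100000111
MSB stays the same: 1
Each subsequent bit = prev_binary XOR current_gray:
  B[1] = 1 XOR 0 = 1
  B[2] = 1 XOR 0 = 1
  B[3] = 1 XOR 1 = 0
  B[4] = 0 XOR 1 = 1
  B[5] = 1 XOR 1 = 0
  B[6] = 0 XOR 1 = 1
  B[7] = 1 XOR 1 = 0
  B[8] = 0 XOR 0 = 0
  B[9] = 0 XOR 0 = 0
  B[10] = 0 XOR 0 = 0
  B[11] = 0 XOR 0 = 0
  B[12] = 0 XOR 0 = 0
  B[13] = 0 XOR 1 = 1
  B[14] = 1 XOR 1 = 0
  B[15] = 0 XOR 1 = 1
= 1110101000000101 (59909 decimal)


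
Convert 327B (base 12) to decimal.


Positional values (base 12):
  B × 12^0 = 11 × 1 = 11
  7 × 12^1 = 7 × 12 = 84
  2 × 12^2 = 2 × 144 = 288
  3 × 12^3 = 3 × 1728 = 5184
Sum = 11 + 84 + 288 + 5184
= 5567


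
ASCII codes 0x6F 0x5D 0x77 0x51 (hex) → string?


Codes (hex): 0x6F 0x5D 0x77 0x51
Per-code ASCII lookup:
  0x6F = 111  (range 97-122: lowercase, 111 - 97 = 14) → 'o'
  0x5D = 93  (special character) → ']'
  0x77 = 119  (range 97-122: lowercase, 119 - 97 = 22) → 'w'
  0x51 = 81  (range 65-90: uppercase, 81 - 65 = 16) → 'Q'
= 'o]wQ'


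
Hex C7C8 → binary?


Each hex digit → 4 binary bits:
  C = 1100
  7 = 0111
  C = 1100
  8 = 1000
Concatenate: 1100 0111 1100 1000
= 1100011111001000


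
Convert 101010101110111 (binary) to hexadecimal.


Group into 4-bit nibbles: 0101010101110111
  0101 = 5
  0101 = 5
  0111 = 7
  0111 = 7
= 0x5577


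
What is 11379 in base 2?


Divide by 2 repeatedly:
11379 ÷ 2 = 5689 remainder 1
5689 ÷ 2 = 2844 remainder 1
2844 ÷ 2 = 1422 remainder 0
1422 ÷ 2 = 711 remainder 0
711 ÷ 2 = 355 remainder 1
355 ÷ 2 = 177 remainder 1
177 ÷ 2 = 88 remainder 1
88 ÷ 2 = 44 remainder 0
44 ÷ 2 = 22 remainder 0
22 ÷ 2 = 11 remainder 0
11 ÷ 2 = 5 remainder 1
5 ÷ 2 = 2 remainder 1
2 ÷ 2 = 1 remainder 0
1 ÷ 2 = 0 remainder 1
Reading remainders bottom-up:
= 10110001110011


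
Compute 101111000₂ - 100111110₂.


Align and subtract column by column (LSB to MSB, borrowing when needed):
  101111000
- 100111110
  ---------
  col 0: (0 - 0 borrow-in) - 0 → 0 - 0 = 0, borrow out 0
  col 1: (0 - 0 borrow-in) - 1 → borrow from next column: (0+2) - 1 = 1, borrow out 1
  col 2: (0 - 1 borrow-in) - 1 → borrow from next column: (-1+2) - 1 = 0, borrow out 1
  col 3: (1 - 1 borrow-in) - 1 → borrow from next column: (0+2) - 1 = 1, borrow out 1
  col 4: (1 - 1 borrow-in) - 1 → borrow from next column: (0+2) - 1 = 1, borrow out 1
  col 5: (1 - 1 borrow-in) - 1 → borrow from next column: (0+2) - 1 = 1, borrow out 1
  col 6: (1 - 1 borrow-in) - 0 → 0 - 0 = 0, borrow out 0
  col 7: (0 - 0 borrow-in) - 0 → 0 - 0 = 0, borrow out 0
  col 8: (1 - 0 borrow-in) - 1 → 1 - 1 = 0, borrow out 0
Reading bits MSB→LSB: 000111010
Strip leading zeros: 111010
= 111010


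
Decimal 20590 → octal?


Divide by 8 repeatedly:
20590 ÷ 8 = 2573 remainder 6
2573 ÷ 8 = 321 remainder 5
321 ÷ 8 = 40 remainder 1
40 ÷ 8 = 5 remainder 0
5 ÷ 8 = 0 remainder 5
Reading remainders bottom-up:
= 0o50156


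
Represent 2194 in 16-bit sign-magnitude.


Sign bit: 0 (positive)
Magnitude: 2194 = 000100010010010
= 0000100010010010


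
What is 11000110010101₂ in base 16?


Group into 4-bit nibbles: 0011000110010101
  0011 = 3
  0001 = 1
  1001 = 9
  0101 = 5
= 0x3195


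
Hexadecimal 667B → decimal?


Positional values:
Position 0: B × 16^0 = 11 × 1 = 11
Position 1: 7 × 16^1 = 7 × 16 = 112
Position 2: 6 × 16^2 = 6 × 256 = 1536
Position 3: 6 × 16^3 = 6 × 4096 = 24576
Sum = 11 + 112 + 1536 + 24576
= 26235


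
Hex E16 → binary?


Each hex digit → 4 binary bits:
  E = 1110
  1 = 0001
  6 = 0110
Concatenate: 1110 0001 0110
= 111000010110


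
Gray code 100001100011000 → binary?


Gray code: 100001100011000
MSB stays the same: 1
Each subsequent bit = prev_binary XOR current_gray:
  B[1] = 1 XOR 0 = 1
  B[2] = 1 XOR 0 = 1
  B[3] = 1 XOR 0 = 1
  B[4] = 1 XOR 0 = 1
  B[5] = 1 XOR 1 = 0
  B[6] = 0 XOR 1 = 1
  B[7] = 1 XOR 0 = 1
  B[8] = 1 XOR 0 = 1
  B[9] = 1 XOR 0 = 1
  B[10] = 1 XOR 1 = 0
  B[11] = 0 XOR 1 = 1
  B[12] = 1 XOR 0 = 1
  B[13] = 1 XOR 0 = 1
  B[14] = 1 XOR 0 = 1
= 111110111101111 (32239 decimal)


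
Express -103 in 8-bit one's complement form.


Original: 01100111
Invert all bits:
  bit 0: 0 → 1
  bit 1: 1 → 0
  bit 2: 1 → 0
  bit 3: 0 → 1
  bit 4: 0 → 1
  bit 5: 1 → 0
  bit 6: 1 → 0
  bit 7: 1 → 0
= 10011000


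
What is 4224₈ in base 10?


Positional values:
Position 0: 4 × 8^0 = 4
Position 1: 2 × 8^1 = 16
Position 2: 2 × 8^2 = 128
Position 3: 4 × 8^3 = 2048
Sum = 4 + 16 + 128 + 2048
= 2196


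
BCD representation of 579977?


Each digit → 4-bit binary:
  5 → 0101
  7 → 0111
  9 → 1001
  9 → 1001
  7 → 0111
  7 → 0111
= 0101 0111 1001 1001 0111 0111


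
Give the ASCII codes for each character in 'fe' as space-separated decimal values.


String: 'fe'  (2 characters)
Per-character ASCII lookup:
  'f': lowercase starts at 97: 'f' = 97 + 5 = 102
  'e': lowercase starts at 97: 'e' = 97 + 4 = 101
= 102 101


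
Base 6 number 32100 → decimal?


Positional values (base 6):
  0 × 6^0 = 0 × 1 = 0
  0 × 6^1 = 0 × 6 = 0
  1 × 6^2 = 1 × 36 = 36
  2 × 6^3 = 2 × 216 = 432
  3 × 6^4 = 3 × 1296 = 3888
Sum = 0 + 0 + 36 + 432 + 3888
= 4356


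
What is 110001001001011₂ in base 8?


Group into 3-bit groups: 110001001001011
  110 = 6
  001 = 1
  001 = 1
  001 = 1
  011 = 3
= 0o61113


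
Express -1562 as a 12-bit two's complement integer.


Original: 011000011010
Step 1 - Invert all bits: 100111100101
Step 2 - Add 1: 100111100101 + 1
= 100111100110 (represents -1562)


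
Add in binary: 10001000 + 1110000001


Align and add column by column (LSB to MSB, carry propagating):
  00010001000
+ 01110000001
  -----------
  col 0: 0 + 1 + 0 (carry in) = 1 → bit 1, carry out 0
  col 1: 0 + 0 + 0 (carry in) = 0 → bit 0, carry out 0
  col 2: 0 + 0 + 0 (carry in) = 0 → bit 0, carry out 0
  col 3: 1 + 0 + 0 (carry in) = 1 → bit 1, carry out 0
  col 4: 0 + 0 + 0 (carry in) = 0 → bit 0, carry out 0
  col 5: 0 + 0 + 0 (carry in) = 0 → bit 0, carry out 0
  col 6: 0 + 0 + 0 (carry in) = 0 → bit 0, carry out 0
  col 7: 1 + 1 + 0 (carry in) = 2 → bit 0, carry out 1
  col 8: 0 + 1 + 1 (carry in) = 2 → bit 0, carry out 1
  col 9: 0 + 1 + 1 (carry in) = 2 → bit 0, carry out 1
  col 10: 0 + 0 + 1 (carry in) = 1 → bit 1, carry out 0
Reading bits MSB→LSB: 10000001001
Strip leading zeros: 10000001001
= 10000001001


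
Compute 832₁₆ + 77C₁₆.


Align and add column by column (LSB to MSB, each column mod 16 with carry):
  0832
+ 077C
  ----
  col 0: 2(2) + C(12) + 0 (carry in) = 14 → E(14), carry out 0
  col 1: 3(3) + 7(7) + 0 (carry in) = 10 → A(10), carry out 0
  col 2: 8(8) + 7(7) + 0 (carry in) = 15 → F(15), carry out 0
  col 3: 0(0) + 0(0) + 0 (carry in) = 0 → 0(0), carry out 0
Reading digits MSB→LSB: 0FAE
Strip leading zeros: FAE
= 0xFAE


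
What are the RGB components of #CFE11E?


Hex: #CFE11E
R = CF₁₆ = 207
G = E1₁₆ = 225
B = 1E₁₆ = 30
= RGB(207, 225, 30)


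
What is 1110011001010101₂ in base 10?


Positional values:
Bit 0: 1 × 2^0 = 1
Bit 2: 1 × 2^2 = 4
Bit 4: 1 × 2^4 = 16
Bit 6: 1 × 2^6 = 64
Bit 9: 1 × 2^9 = 512
Bit 10: 1 × 2^10 = 1024
Bit 13: 1 × 2^13 = 8192
Bit 14: 1 × 2^14 = 16384
Bit 15: 1 × 2^15 = 32768
Sum = 1 + 4 + 16 + 64 + 512 + 1024 + 8192 + 16384 + 32768
= 58965


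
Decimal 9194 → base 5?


Divide by 5 repeatedly:
9194 ÷ 5 = 1838 remainder 4
1838 ÷ 5 = 367 remainder 3
367 ÷ 5 = 73 remainder 2
73 ÷ 5 = 14 remainder 3
14 ÷ 5 = 2 remainder 4
2 ÷ 5 = 0 remainder 2
Reading remainders bottom-up:
= 243234


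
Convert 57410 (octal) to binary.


Each octal digit → 3 binary bits:
  5 = 101
  7 = 111
  4 = 100
  1 = 001
  0 = 000
Concatenate: 101 111 100 001 000
= 101111100001000


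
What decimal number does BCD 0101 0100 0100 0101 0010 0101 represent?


Each 4-bit group → digit:
  0101 → 5
  0100 → 4
  0100 → 4
  0101 → 5
  0010 → 2
  0101 → 5
= 544525


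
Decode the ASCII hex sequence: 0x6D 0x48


Codes (hex): 0x6D 0x48
Per-code ASCII lookup:
  0x6D = 109  (range 97-122: lowercase, 109 - 97 = 12) → 'm'
  0x48 = 72  (range 65-90: uppercase, 72 - 65 = 7) → 'H'
= 'mH'


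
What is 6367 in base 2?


Divide by 2 repeatedly:
6367 ÷ 2 = 3183 remainder 1
3183 ÷ 2 = 1591 remainder 1
1591 ÷ 2 = 795 remainder 1
795 ÷ 2 = 397 remainder 1
397 ÷ 2 = 198 remainder 1
198 ÷ 2 = 99 remainder 0
99 ÷ 2 = 49 remainder 1
49 ÷ 2 = 24 remainder 1
24 ÷ 2 = 12 remainder 0
12 ÷ 2 = 6 remainder 0
6 ÷ 2 = 3 remainder 0
3 ÷ 2 = 1 remainder 1
1 ÷ 2 = 0 remainder 1
Reading remainders bottom-up:
= 1100011011111


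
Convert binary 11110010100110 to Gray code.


Binary: 11110010100110
Gray code: G = B XOR (B >> 1)
B >> 1 = 01111001010011
11110010100110 XOR 01111001010011:
  1 XOR 0 = 1
  1 XOR 1 = 0
  1 XOR 1 = 0
  1 XOR 1 = 0
  0 XOR 1 = 1
  0 XOR 0 = 0
  1 XOR 0 = 1
  0 XOR 1 = 1
  1 XOR 0 = 1
  0 XOR 1 = 1
  0 XOR 0 = 0
  1 XOR 0 = 1
  1 XOR 1 = 0
  0 XOR 1 = 1
= 10001011110101


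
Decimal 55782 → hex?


Divide by 16 repeatedly:
55782 ÷ 16 = 3486 remainder 6 (6)
3486 ÷ 16 = 217 remainder 14 (E)
217 ÷ 16 = 13 remainder 9 (9)
13 ÷ 16 = 0 remainder 13 (D)
Reading remainders bottom-up:
= 0xD9E6


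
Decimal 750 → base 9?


Divide by 9 repeatedly:
750 ÷ 9 = 83 remainder 3
83 ÷ 9 = 9 remainder 2
9 ÷ 9 = 1 remainder 0
1 ÷ 9 = 0 remainder 1
Reading remainders bottom-up:
= 1023


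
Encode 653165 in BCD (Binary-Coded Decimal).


Each digit → 4-bit binary:
  6 → 0110
  5 → 0101
  3 → 0011
  1 → 0001
  6 → 0110
  5 → 0101
= 0110 0101 0011 0001 0110 0101


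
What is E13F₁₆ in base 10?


Positional values:
Position 0: F × 16^0 = 15 × 1 = 15
Position 1: 3 × 16^1 = 3 × 16 = 48
Position 2: 1 × 16^2 = 1 × 256 = 256
Position 3: E × 16^3 = 14 × 4096 = 57344
Sum = 15 + 48 + 256 + 57344
= 57663


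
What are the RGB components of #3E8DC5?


Hex: #3E8DC5
R = 3E₁₆ = 62
G = 8D₁₆ = 141
B = C5₁₆ = 197
= RGB(62, 141, 197)


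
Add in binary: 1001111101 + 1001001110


Align and add column by column (LSB to MSB, carry propagating):
  01001111101
+ 01001001110
  -----------
  col 0: 1 + 0 + 0 (carry in) = 1 → bit 1, carry out 0
  col 1: 0 + 1 + 0 (carry in) = 1 → bit 1, carry out 0
  col 2: 1 + 1 + 0 (carry in) = 2 → bit 0, carry out 1
  col 3: 1 + 1 + 1 (carry in) = 3 → bit 1, carry out 1
  col 4: 1 + 0 + 1 (carry in) = 2 → bit 0, carry out 1
  col 5: 1 + 0 + 1 (carry in) = 2 → bit 0, carry out 1
  col 6: 1 + 1 + 1 (carry in) = 3 → bit 1, carry out 1
  col 7: 0 + 0 + 1 (carry in) = 1 → bit 1, carry out 0
  col 8: 0 + 0 + 0 (carry in) = 0 → bit 0, carry out 0
  col 9: 1 + 1 + 0 (carry in) = 2 → bit 0, carry out 1
  col 10: 0 + 0 + 1 (carry in) = 1 → bit 1, carry out 0
Reading bits MSB→LSB: 10011001011
Strip leading zeros: 10011001011
= 10011001011


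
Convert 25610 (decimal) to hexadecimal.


Divide by 16 repeatedly:
25610 ÷ 16 = 1600 remainder 10 (A)
1600 ÷ 16 = 100 remainder 0 (0)
100 ÷ 16 = 6 remainder 4 (4)
6 ÷ 16 = 0 remainder 6 (6)
Reading remainders bottom-up:
= 0x640A


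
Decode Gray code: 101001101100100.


Gray code: 101001101100100
MSB stays the same: 1
Each subsequent bit = prev_binary XOR current_gray:
  B[1] = 1 XOR 0 = 1
  B[2] = 1 XOR 1 = 0
  B[3] = 0 XOR 0 = 0
  B[4] = 0 XOR 0 = 0
  B[5] = 0 XOR 1 = 1
  B[6] = 1 XOR 1 = 0
  B[7] = 0 XOR 0 = 0
  B[8] = 0 XOR 1 = 1
  B[9] = 1 XOR 1 = 0
  B[10] = 0 XOR 0 = 0
  B[11] = 0 XOR 0 = 0
  B[12] = 0 XOR 1 = 1
  B[13] = 1 XOR 0 = 1
  B[14] = 1 XOR 0 = 1
= 110001001000111 (25159 decimal)


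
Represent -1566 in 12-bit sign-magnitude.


Sign bit: 1 (negative)
Magnitude: 1566 = 11000011110
= 111000011110


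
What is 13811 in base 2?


Divide by 2 repeatedly:
13811 ÷ 2 = 6905 remainder 1
6905 ÷ 2 = 3452 remainder 1
3452 ÷ 2 = 1726 remainder 0
1726 ÷ 2 = 863 remainder 0
863 ÷ 2 = 431 remainder 1
431 ÷ 2 = 215 remainder 1
215 ÷ 2 = 107 remainder 1
107 ÷ 2 = 53 remainder 1
53 ÷ 2 = 26 remainder 1
26 ÷ 2 = 13 remainder 0
13 ÷ 2 = 6 remainder 1
6 ÷ 2 = 3 remainder 0
3 ÷ 2 = 1 remainder 1
1 ÷ 2 = 0 remainder 1
Reading remainders bottom-up:
= 11010111110011


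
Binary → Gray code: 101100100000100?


Binary: 101100100000100
Gray code: G = B XOR (B >> 1)
B >> 1 = 010110010000010
101100100000100 XOR 010110010000010:
  1 XOR 0 = 1
  0 XOR 1 = 1
  1 XOR 0 = 1
  1 XOR 1 = 0
  0 XOR 1 = 1
  0 XOR 0 = 0
  1 XOR 0 = 1
  0 XOR 1 = 1
  0 XOR 0 = 0
  0 XOR 0 = 0
  0 XOR 0 = 0
  0 XOR 0 = 0
  1 XOR 0 = 1
  0 XOR 1 = 1
  0 XOR 0 = 0
= 111010110000110


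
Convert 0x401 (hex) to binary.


Each hex digit → 4 binary bits:
  4 = 0100
  0 = 0000
  1 = 0001
Concatenate: 0100 0000 0001
= 010000000001


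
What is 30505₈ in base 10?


Positional values:
Position 0: 5 × 8^0 = 5
Position 1: 0 × 8^1 = 0
Position 2: 5 × 8^2 = 320
Position 3: 0 × 8^3 = 0
Position 4: 3 × 8^4 = 12288
Sum = 5 + 0 + 320 + 0 + 12288
= 12613


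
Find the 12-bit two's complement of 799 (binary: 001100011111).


Original: 001100011111
Step 1 - Invert all bits: 110011100000
Step 2 - Add 1: 110011100000 + 1
= 110011100001 (represents -799)


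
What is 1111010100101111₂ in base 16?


Group into 4-bit nibbles: 1111010100101111
  1111 = F
  0101 = 5
  0010 = 2
  1111 = F
= 0xF52F


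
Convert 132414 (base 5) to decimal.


Positional values (base 5):
  4 × 5^0 = 4 × 1 = 4
  1 × 5^1 = 1 × 5 = 5
  4 × 5^2 = 4 × 25 = 100
  2 × 5^3 = 2 × 125 = 250
  3 × 5^4 = 3 × 625 = 1875
  1 × 5^5 = 1 × 3125 = 3125
Sum = 4 + 5 + 100 + 250 + 1875 + 3125
= 5359


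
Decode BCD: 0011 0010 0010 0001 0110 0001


Each 4-bit group → digit:
  0011 → 3
  0010 → 2
  0010 → 2
  0001 → 1
  0110 → 6
  0001 → 1
= 322161


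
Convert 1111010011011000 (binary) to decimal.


Positional values:
Bit 3: 1 × 2^3 = 8
Bit 4: 1 × 2^4 = 16
Bit 6: 1 × 2^6 = 64
Bit 7: 1 × 2^7 = 128
Bit 10: 1 × 2^10 = 1024
Bit 12: 1 × 2^12 = 4096
Bit 13: 1 × 2^13 = 8192
Bit 14: 1 × 2^14 = 16384
Bit 15: 1 × 2^15 = 32768
Sum = 8 + 16 + 64 + 128 + 1024 + 4096 + 8192 + 16384 + 32768
= 62680


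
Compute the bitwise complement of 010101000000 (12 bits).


Original: 010101000000
Invert all bits:
  bit 0: 0 → 1
  bit 1: 1 → 0
  bit 2: 0 → 1
  bit 3: 1 → 0
  bit 4: 0 → 1
  bit 5: 1 → 0
  bit 6: 0 → 1
  bit 7: 0 → 1
  bit 8: 0 → 1
  bit 9: 0 → 1
  bit 10: 0 → 1
  bit 11: 0 → 1
= 101010111111


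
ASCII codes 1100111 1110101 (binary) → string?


Codes (binary): 1100111 1110101
Per-code ASCII lookup:
  1100111 = 103  (range 97-122: lowercase, 103 - 97 = 6) → 'g'
  1110101 = 117  (range 97-122: lowercase, 117 - 97 = 20) → 'u'
= 'gu'


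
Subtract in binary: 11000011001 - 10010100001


Align and subtract column by column (LSB to MSB, borrowing when needed):
  11000011001
- 10010100001
  -----------
  col 0: (1 - 0 borrow-in) - 1 → 1 - 1 = 0, borrow out 0
  col 1: (0 - 0 borrow-in) - 0 → 0 - 0 = 0, borrow out 0
  col 2: (0 - 0 borrow-in) - 0 → 0 - 0 = 0, borrow out 0
  col 3: (1 - 0 borrow-in) - 0 → 1 - 0 = 1, borrow out 0
  col 4: (1 - 0 borrow-in) - 0 → 1 - 0 = 1, borrow out 0
  col 5: (0 - 0 borrow-in) - 1 → borrow from next column: (0+2) - 1 = 1, borrow out 1
  col 6: (0 - 1 borrow-in) - 0 → borrow from next column: (-1+2) - 0 = 1, borrow out 1
  col 7: (0 - 1 borrow-in) - 1 → borrow from next column: (-1+2) - 1 = 0, borrow out 1
  col 8: (0 - 1 borrow-in) - 0 → borrow from next column: (-1+2) - 0 = 1, borrow out 1
  col 9: (1 - 1 borrow-in) - 0 → 0 - 0 = 0, borrow out 0
  col 10: (1 - 0 borrow-in) - 1 → 1 - 1 = 0, borrow out 0
Reading bits MSB→LSB: 00101111000
Strip leading zeros: 101111000
= 101111000


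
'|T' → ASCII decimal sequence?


String: '|T'  (2 characters)
Per-character ASCII lookup:
  '|': special character: '|' = 124
  'T': uppercase starts at 65: 'T' = 65 + 19 = 84
= 124 84


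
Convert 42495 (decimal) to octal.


Divide by 8 repeatedly:
42495 ÷ 8 = 5311 remainder 7
5311 ÷ 8 = 663 remainder 7
663 ÷ 8 = 82 remainder 7
82 ÷ 8 = 10 remainder 2
10 ÷ 8 = 1 remainder 2
1 ÷ 8 = 0 remainder 1
Reading remainders bottom-up:
= 0o122777


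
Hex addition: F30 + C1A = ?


Align and add column by column (LSB to MSB, each column mod 16 with carry):
  0F30
+ 0C1A
  ----
  col 0: 0(0) + A(10) + 0 (carry in) = 10 → A(10), carry out 0
  col 1: 3(3) + 1(1) + 0 (carry in) = 4 → 4(4), carry out 0
  col 2: F(15) + C(12) + 0 (carry in) = 27 → B(11), carry out 1
  col 3: 0(0) + 0(0) + 1 (carry in) = 1 → 1(1), carry out 0
Reading digits MSB→LSB: 1B4A
Strip leading zeros: 1B4A
= 0x1B4A


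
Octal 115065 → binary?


Each octal digit → 3 binary bits:
  1 = 001
  1 = 001
  5 = 101
  0 = 000
  6 = 110
  5 = 101
Concatenate: 001 001 101 000 110 101
= 001001101000110101


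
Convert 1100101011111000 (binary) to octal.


Group into 3-bit groups: 001100101011111000
  001 = 1
  100 = 4
  101 = 5
  011 = 3
  111 = 7
  000 = 0
= 0o145370


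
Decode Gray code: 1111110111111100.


Gray code: 1111110111111100
MSB stays the same: 1
Each subsequent bit = prev_binary XOR current_gray:
  B[1] = 1 XOR 1 = 0
  B[2] = 0 XOR 1 = 1
  B[3] = 1 XOR 1 = 0
  B[4] = 0 XOR 1 = 1
  B[5] = 1 XOR 1 = 0
  B[6] = 0 XOR 0 = 0
  B[7] = 0 XOR 1 = 1
  B[8] = 1 XOR 1 = 0
  B[9] = 0 XOR 1 = 1
  B[10] = 1 XOR 1 = 0
  B[11] = 0 XOR 1 = 1
  B[12] = 1 XOR 1 = 0
  B[13] = 0 XOR 1 = 1
  B[14] = 1 XOR 0 = 1
  B[15] = 1 XOR 0 = 1
= 1010100101010111 (43351 decimal)


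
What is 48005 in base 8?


Divide by 8 repeatedly:
48005 ÷ 8 = 6000 remainder 5
6000 ÷ 8 = 750 remainder 0
750 ÷ 8 = 93 remainder 6
93 ÷ 8 = 11 remainder 5
11 ÷ 8 = 1 remainder 3
1 ÷ 8 = 0 remainder 1
Reading remainders bottom-up:
= 0o135605


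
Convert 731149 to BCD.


Each digit → 4-bit binary:
  7 → 0111
  3 → 0011
  1 → 0001
  1 → 0001
  4 → 0100
  9 → 1001
= 0111 0011 0001 0001 0100 1001


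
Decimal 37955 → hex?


Divide by 16 repeatedly:
37955 ÷ 16 = 2372 remainder 3 (3)
2372 ÷ 16 = 148 remainder 4 (4)
148 ÷ 16 = 9 remainder 4 (4)
9 ÷ 16 = 0 remainder 9 (9)
Reading remainders bottom-up:
= 0x9443


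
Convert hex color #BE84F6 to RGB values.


Hex: #BE84F6
R = BE₁₆ = 190
G = 84₁₆ = 132
B = F6₁₆ = 246
= RGB(190, 132, 246)


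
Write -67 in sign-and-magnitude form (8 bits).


Sign bit: 1 (negative)
Magnitude: 67 = 1000011
= 11000011


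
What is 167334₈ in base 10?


Positional values:
Position 0: 4 × 8^0 = 4
Position 1: 3 × 8^1 = 24
Position 2: 3 × 8^2 = 192
Position 3: 7 × 8^3 = 3584
Position 4: 6 × 8^4 = 24576
Position 5: 1 × 8^5 = 32768
Sum = 4 + 24 + 192 + 3584 + 24576 + 32768
= 61148
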